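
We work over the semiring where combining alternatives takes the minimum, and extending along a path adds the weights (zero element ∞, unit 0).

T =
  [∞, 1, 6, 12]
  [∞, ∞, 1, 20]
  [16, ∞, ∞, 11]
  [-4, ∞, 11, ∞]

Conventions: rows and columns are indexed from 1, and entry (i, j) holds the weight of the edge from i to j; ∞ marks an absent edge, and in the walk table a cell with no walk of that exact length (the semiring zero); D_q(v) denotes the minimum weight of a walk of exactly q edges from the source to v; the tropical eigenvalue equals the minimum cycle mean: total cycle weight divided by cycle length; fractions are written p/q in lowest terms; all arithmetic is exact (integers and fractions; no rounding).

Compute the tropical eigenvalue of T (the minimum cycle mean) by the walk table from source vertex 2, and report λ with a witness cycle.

q=0: [∞, 0, ∞, ∞]
q=1: [∞, ∞, 1, 20]
q=2: [16, ∞, 31, 12]
q=3: [8, 17, 22, 28]
q=4: [24, 9, 14, 20]
Optimal cycle mean attained by: cycle 1->2->3->4->1, total 1 + 1 + 11 + (-4), length 4.
Answer: λ = 9/4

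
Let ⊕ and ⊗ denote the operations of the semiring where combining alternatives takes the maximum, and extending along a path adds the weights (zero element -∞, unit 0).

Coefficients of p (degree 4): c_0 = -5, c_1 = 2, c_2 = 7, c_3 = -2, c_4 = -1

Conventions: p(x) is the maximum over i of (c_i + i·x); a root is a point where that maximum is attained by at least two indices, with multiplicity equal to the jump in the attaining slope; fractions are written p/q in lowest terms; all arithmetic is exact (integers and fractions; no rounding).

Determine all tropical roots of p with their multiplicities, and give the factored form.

hull edge (i=0, c=-5) to (i=1, c=2): slope 7, span 1
hull edge (i=1, c=2) to (i=2, c=7): slope 5, span 1
hull edge (i=2, c=7) to (i=4, c=-1): slope -4, span 2
Factored form: p(x) = -1 ⊗ (x ⊕ (-7)) ⊗ (x ⊕ (-5)) ⊗ (x ⊕ 4) ⊗ (x ⊕ 4)
Answer: roots = -7 (mult 1), -5 (mult 1), 4 (mult 2)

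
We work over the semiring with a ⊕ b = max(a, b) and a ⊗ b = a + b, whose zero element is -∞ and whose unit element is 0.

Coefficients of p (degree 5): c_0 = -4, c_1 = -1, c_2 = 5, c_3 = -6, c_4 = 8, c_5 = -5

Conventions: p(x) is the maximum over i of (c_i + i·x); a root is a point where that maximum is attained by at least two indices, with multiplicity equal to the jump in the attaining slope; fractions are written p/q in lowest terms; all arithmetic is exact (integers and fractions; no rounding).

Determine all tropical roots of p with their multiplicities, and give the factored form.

hull edge (i=0, c=-4) to (i=2, c=5): slope 9/2, span 2
hull edge (i=2, c=5) to (i=4, c=8): slope 3/2, span 2
hull edge (i=4, c=8) to (i=5, c=-5): slope -13, span 1
Factored form: p(x) = -5 ⊗ (x ⊕ (-9/2)) ⊗ (x ⊕ (-9/2)) ⊗ (x ⊕ (-3/2)) ⊗ (x ⊕ (-3/2)) ⊗ (x ⊕ 13)
Answer: roots = -9/2 (mult 2), -3/2 (mult 2), 13 (mult 1)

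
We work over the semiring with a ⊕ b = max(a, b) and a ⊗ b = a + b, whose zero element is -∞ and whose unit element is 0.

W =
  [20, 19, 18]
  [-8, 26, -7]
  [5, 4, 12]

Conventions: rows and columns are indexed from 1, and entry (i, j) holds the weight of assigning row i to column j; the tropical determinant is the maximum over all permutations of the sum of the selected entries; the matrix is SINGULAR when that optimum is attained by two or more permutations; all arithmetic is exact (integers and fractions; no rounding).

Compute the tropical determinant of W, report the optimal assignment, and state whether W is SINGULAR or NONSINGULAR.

σ = (1, 2, 3): 20 + 26 + 12 = 58
σ = (1, 3, 2): 20 + (-7) + 4 = 17
σ = (2, 1, 3): 19 + (-8) + 12 = 23
σ = (2, 3, 1): 19 + (-7) + 5 = 17
σ = (3, 1, 2): 18 + (-8) + 4 = 14
σ = (3, 2, 1): 18 + 26 + 5 = 49
Optimal value attained by: σ = (1, 2, 3).
Answer: det⊕(W) = 58; verdict: NONSINGULAR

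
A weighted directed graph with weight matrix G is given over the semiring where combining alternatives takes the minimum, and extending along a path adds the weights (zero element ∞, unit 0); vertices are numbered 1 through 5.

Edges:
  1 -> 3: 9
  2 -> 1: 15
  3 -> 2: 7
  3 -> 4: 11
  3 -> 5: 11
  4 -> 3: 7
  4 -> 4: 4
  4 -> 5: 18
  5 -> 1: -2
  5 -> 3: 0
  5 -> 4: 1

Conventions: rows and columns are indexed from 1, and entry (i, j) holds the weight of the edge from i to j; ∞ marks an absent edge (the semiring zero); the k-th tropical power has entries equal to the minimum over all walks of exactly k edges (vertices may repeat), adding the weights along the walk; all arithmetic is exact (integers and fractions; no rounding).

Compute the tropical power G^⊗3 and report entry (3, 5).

G^⊗2:
  [∞, 16, ∞, 20, 20]
  [∞, ∞, 24, ∞, ∞]
  [9, ∞, 11, 12, 29]
  [16, 14, 11, 8, 18]
  [∞, 7, 7, 5, 11]
G^⊗3:
  [18, ∞, 20, 21, 38]
  [∞, 31, ∞, 35, 35]
  [27, 18, 18, 16, 22]
  [16, 18, 15, 12, 22]
  [9, 14, 11, 9, 18]
Key observation: the optimum is the walk 3->5->3->5, with weight 11 + 0 + 11 = 22.
Optimal value attained by: walk 3->5->3->5.
Answer: (G^⊗3)[3][5] = 22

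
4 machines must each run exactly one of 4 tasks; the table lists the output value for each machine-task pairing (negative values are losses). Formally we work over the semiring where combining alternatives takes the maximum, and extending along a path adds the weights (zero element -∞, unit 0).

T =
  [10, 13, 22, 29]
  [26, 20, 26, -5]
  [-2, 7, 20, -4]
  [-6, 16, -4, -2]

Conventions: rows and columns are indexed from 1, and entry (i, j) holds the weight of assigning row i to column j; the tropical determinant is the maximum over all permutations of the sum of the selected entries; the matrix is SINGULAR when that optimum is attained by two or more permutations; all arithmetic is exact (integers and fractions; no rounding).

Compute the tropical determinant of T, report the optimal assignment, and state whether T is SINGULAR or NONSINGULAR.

σ = (1, 2, 3, 4): 10 + 20 + 20 + (-2) = 48
σ = (1, 2, 4, 3): 10 + 20 + (-4) + (-4) = 22
σ = (1, 3, 2, 4): 10 + 26 + 7 + (-2) = 41
σ = (1, 3, 4, 2): 10 + 26 + (-4) + 16 = 48
σ = (1, 4, 2, 3): 10 + (-5) + 7 + (-4) = 8
σ = (1, 4, 3, 2): 10 + (-5) + 20 + 16 = 41
σ = (2, 1, 3, 4): 13 + 26 + 20 + (-2) = 57
σ = (2, 1, 4, 3): 13 + 26 + (-4) + (-4) = 31
σ = (2, 3, 1, 4): 13 + 26 + (-2) + (-2) = 35
σ = (2, 3, 4, 1): 13 + 26 + (-4) + (-6) = 29
σ = (2, 4, 1, 3): 13 + (-5) + (-2) + (-4) = 2
σ = (2, 4, 3, 1): 13 + (-5) + 20 + (-6) = 22
σ = (3, 1, 2, 4): 22 + 26 + 7 + (-2) = 53
σ = (3, 1, 4, 2): 22 + 26 + (-4) + 16 = 60
σ = (3, 2, 1, 4): 22 + 20 + (-2) + (-2) = 38
σ = (3, 2, 4, 1): 22 + 20 + (-4) + (-6) = 32
σ = (3, 4, 1, 2): 22 + (-5) + (-2) + 16 = 31
σ = (3, 4, 2, 1): 22 + (-5) + 7 + (-6) = 18
σ = (4, 1, 2, 3): 29 + 26 + 7 + (-4) = 58
σ = (4, 1, 3, 2): 29 + 26 + 20 + 16 = 91
σ = (4, 2, 1, 3): 29 + 20 + (-2) + (-4) = 43
σ = (4, 2, 3, 1): 29 + 20 + 20 + (-6) = 63
σ = (4, 3, 1, 2): 29 + 26 + (-2) + 16 = 69
σ = (4, 3, 2, 1): 29 + 26 + 7 + (-6) = 56
Optimal value attained by: σ = (4, 1, 3, 2).
Answer: det⊕(T) = 91; verdict: NONSINGULAR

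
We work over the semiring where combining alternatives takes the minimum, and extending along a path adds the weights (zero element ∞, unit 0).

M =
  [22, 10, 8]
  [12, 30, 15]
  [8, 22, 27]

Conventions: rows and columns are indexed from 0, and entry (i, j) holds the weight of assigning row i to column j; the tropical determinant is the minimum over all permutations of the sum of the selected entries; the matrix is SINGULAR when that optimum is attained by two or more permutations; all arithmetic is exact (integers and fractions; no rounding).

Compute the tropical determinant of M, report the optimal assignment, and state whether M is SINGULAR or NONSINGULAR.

σ = (0, 1, 2): 22 + 30 + 27 = 79
σ = (0, 2, 1): 22 + 15 + 22 = 59
σ = (1, 0, 2): 10 + 12 + 27 = 49
σ = (1, 2, 0): 10 + 15 + 8 = 33
σ = (2, 0, 1): 8 + 12 + 22 = 42
σ = (2, 1, 0): 8 + 30 + 8 = 46
Optimal value attained by: σ = (1, 2, 0).
Answer: det⊕(M) = 33; verdict: NONSINGULAR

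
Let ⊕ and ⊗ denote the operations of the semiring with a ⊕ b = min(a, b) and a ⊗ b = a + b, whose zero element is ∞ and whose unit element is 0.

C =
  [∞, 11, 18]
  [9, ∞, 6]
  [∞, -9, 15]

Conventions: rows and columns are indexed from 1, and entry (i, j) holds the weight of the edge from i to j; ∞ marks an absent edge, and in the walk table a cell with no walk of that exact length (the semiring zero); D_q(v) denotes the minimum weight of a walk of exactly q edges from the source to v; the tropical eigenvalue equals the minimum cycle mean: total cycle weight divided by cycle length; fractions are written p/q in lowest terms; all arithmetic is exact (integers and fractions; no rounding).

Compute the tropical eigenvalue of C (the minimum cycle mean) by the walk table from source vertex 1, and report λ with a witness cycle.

q=0: [0, ∞, ∞]
q=1: [∞, 11, 18]
q=2: [20, 9, 17]
q=3: [18, 8, 15]
Optimal cycle mean attained by: cycle 2->3->2, total 6 + (-9), length 2.
Answer: λ = -3/2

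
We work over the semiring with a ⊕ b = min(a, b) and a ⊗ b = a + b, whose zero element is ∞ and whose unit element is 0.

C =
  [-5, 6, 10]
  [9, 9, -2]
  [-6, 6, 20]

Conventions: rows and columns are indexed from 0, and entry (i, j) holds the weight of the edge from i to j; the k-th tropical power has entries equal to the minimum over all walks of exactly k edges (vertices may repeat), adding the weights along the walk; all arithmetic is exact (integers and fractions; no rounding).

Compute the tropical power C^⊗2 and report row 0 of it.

C^⊗2:
  [-10, 1, 4]
  [-8, 4, 7]
  [-11, 0, 4]
Answer: row 0 of C^⊗2 = [-10, 1, 4]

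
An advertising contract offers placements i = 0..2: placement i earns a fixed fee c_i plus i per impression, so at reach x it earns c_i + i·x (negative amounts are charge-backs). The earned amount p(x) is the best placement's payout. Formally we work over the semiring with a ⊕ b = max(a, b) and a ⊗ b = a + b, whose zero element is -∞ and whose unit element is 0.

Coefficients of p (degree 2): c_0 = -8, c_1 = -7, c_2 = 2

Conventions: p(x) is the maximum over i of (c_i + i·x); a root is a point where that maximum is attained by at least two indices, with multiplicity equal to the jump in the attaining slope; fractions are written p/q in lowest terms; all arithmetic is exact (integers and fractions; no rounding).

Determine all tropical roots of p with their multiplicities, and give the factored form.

hull edge (i=0, c=-8) to (i=2, c=2): slope 5, span 2
Factored form: p(x) = 2 ⊗ (x ⊕ (-5)) ⊗ (x ⊕ (-5))
Answer: roots = -5 (mult 2)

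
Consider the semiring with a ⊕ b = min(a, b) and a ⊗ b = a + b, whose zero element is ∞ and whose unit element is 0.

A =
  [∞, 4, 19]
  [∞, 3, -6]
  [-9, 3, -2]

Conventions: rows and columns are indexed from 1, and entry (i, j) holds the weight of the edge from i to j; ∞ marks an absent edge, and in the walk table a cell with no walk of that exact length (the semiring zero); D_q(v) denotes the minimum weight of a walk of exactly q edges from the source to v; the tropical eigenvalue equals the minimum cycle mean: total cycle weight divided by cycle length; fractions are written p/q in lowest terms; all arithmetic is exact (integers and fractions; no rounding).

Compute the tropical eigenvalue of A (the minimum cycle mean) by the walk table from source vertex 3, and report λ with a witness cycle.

q=0: [∞, ∞, 0]
q=1: [-9, 3, -2]
q=2: [-11, -5, -4]
q=3: [-13, -7, -11]
Optimal cycle mean attained by: cycle 1->2->3->1, total 4 + (-6) + (-9), length 3.
Answer: λ = -11/3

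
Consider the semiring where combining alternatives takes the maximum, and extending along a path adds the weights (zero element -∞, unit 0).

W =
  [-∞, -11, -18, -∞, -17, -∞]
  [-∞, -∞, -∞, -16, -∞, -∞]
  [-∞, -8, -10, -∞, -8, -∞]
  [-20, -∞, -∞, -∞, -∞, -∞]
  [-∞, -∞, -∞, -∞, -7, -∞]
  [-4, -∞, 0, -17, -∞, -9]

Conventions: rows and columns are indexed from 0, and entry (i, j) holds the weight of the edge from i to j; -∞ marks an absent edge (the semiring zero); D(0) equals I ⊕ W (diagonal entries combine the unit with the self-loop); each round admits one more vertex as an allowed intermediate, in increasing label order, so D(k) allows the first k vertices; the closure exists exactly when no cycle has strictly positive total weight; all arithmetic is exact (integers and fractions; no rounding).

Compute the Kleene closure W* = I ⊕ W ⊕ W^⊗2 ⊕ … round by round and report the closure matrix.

D(0):
  [0, -11, -18, -∞, -17, -∞]
  [-∞, 0, -∞, -16, -∞, -∞]
  [-∞, -8, 0, -∞, -8, -∞]
  [-20, -∞, -∞, 0, -∞, -∞]
  [-∞, -∞, -∞, -∞, 0, -∞]
  [-4, -∞, 0, -17, -∞, 0]
D(1):
  [0, -11, -18, -∞, -17, -∞]
  [-∞, 0, -∞, -16, -∞, -∞]
  [-∞, -8, 0, -∞, -8, -∞]
  [-20, -31, -38, 0, -37, -∞]
  [-∞, -∞, -∞, -∞, 0, -∞]
  [-4, -15, 0, -17, -21, 0]
D(2):
  [0, -11, -18, -27, -17, -∞]
  [-∞, 0, -∞, -16, -∞, -∞]
  [-∞, -8, 0, -24, -8, -∞]
  [-20, -31, -38, 0, -37, -∞]
  [-∞, -∞, -∞, -∞, 0, -∞]
  [-4, -15, 0, -17, -21, 0]
D(3):
  [0, -11, -18, -27, -17, -∞]
  [-∞, 0, -∞, -16, -∞, -∞]
  [-∞, -8, 0, -24, -8, -∞]
  [-20, -31, -38, 0, -37, -∞]
  [-∞, -∞, -∞, -∞, 0, -∞]
  [-4, -8, 0, -17, -8, 0]
D(4):
  [0, -11, -18, -27, -17, -∞]
  [-36, 0, -54, -16, -53, -∞]
  [-44, -8, 0, -24, -8, -∞]
  [-20, -31, -38, 0, -37, -∞]
  [-∞, -∞, -∞, -∞, 0, -∞]
  [-4, -8, 0, -17, -8, 0]
D(5):
  [0, -11, -18, -27, -17, -∞]
  [-36, 0, -54, -16, -53, -∞]
  [-44, -8, 0, -24, -8, -∞]
  [-20, -31, -38, 0, -37, -∞]
  [-∞, -∞, -∞, -∞, 0, -∞]
  [-4, -8, 0, -17, -8, 0]
D(6):
  [0, -11, -18, -27, -17, -∞]
  [-36, 0, -54, -16, -53, -∞]
  [-44, -8, 0, -24, -8, -∞]
  [-20, -31, -38, 0, -37, -∞]
  [-∞, -∞, -∞, -∞, 0, -∞]
  [-4, -8, 0, -17, -8, 0]
Answer: W* = [[0, -11, -18, -27, -17, -∞], [-36, 0, -54, -16, -53, -∞], [-44, -8, 0, -24, -8, -∞], [-20, -31, -38, 0, -37, -∞], [-∞, -∞, -∞, -∞, 0, -∞], [-4, -8, 0, -17, -8, 0]]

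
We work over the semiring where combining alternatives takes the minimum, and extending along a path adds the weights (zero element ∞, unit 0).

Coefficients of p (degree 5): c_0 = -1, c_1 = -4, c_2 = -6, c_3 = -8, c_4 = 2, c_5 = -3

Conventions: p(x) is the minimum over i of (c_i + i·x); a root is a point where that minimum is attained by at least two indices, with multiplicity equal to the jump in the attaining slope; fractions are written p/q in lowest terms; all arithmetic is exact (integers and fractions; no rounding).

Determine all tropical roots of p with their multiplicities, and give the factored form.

hull edge (i=0, c=-1) to (i=1, c=-4): slope -3, span 1
hull edge (i=1, c=-4) to (i=3, c=-8): slope -2, span 2
hull edge (i=3, c=-8) to (i=5, c=-3): slope 5/2, span 2
Factored form: p(x) = -3 ⊗ (x ⊕ (-5/2)) ⊗ (x ⊕ (-5/2)) ⊗ (x ⊕ 2) ⊗ (x ⊕ 2) ⊗ (x ⊕ 3)
Answer: roots = -5/2 (mult 2), 2 (mult 2), 3 (mult 1)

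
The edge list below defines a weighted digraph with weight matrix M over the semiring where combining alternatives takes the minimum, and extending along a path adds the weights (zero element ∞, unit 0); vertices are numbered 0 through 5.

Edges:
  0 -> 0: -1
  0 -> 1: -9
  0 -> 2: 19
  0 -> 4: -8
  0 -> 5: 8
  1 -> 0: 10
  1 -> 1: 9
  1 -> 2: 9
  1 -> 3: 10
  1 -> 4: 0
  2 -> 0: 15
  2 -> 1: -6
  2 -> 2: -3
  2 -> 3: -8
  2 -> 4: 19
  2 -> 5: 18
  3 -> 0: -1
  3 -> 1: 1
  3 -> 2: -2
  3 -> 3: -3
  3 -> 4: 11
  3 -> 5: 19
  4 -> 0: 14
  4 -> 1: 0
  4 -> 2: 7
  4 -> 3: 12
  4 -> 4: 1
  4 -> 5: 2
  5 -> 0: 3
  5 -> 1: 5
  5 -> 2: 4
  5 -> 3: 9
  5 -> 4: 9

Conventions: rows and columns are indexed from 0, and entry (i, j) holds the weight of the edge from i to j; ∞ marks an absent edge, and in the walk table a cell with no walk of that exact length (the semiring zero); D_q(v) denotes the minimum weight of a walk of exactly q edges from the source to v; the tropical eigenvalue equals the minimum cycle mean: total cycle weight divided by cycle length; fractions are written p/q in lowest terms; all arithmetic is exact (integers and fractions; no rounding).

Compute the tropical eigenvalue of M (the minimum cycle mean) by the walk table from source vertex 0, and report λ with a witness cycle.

q=0: [0, ∞, ∞, ∞, ∞, ∞]
q=1: [-1, -9, 19, ∞, -8, 8]
q=2: [-2, -10, -1, 1, -9, -6]
q=3: [-3, -11, -4, -9, -10, -7]
q=4: [-10, -12, -11, -12, -11, -8]
q=5: [-13, -19, -14, -19, -18, -9]
q=6: [-20, -22, -21, -22, -21, -16]
Optimal cycle mean attained by: cycle 2->3->2, total (-8) + (-2), length 2.
Answer: λ = -5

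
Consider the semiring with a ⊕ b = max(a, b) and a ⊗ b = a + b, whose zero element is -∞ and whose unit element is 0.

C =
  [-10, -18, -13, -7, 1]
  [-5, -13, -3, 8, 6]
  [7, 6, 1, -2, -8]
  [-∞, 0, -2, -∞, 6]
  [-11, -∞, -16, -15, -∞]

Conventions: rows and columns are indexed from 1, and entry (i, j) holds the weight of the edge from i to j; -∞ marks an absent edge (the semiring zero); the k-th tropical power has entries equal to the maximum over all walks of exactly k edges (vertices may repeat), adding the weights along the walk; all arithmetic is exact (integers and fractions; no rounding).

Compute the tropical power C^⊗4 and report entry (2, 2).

C^⊗2:
  [-6, -7, -9, -10, -1]
  [4, 8, 6, -5, 14]
  [8, 7, 3, 14, 12]
  [5, 4, -1, 8, 6]
  [-9, -10, -15, -18, -9]
C^⊗3:
  [-2, -3, -8, 1, -1]
  [13, 12, 7, 16, 14]
  [10, 14, 12, 15, 20]
  [6, 8, 6, 12, 14]
  [-8, -9, -13, -2, -4]
C^⊗4:
  [-1, 1, -1, 5, 7]
  [14, 16, 14, 20, 22]
  [19, 18, 13, 22, 21]
  [13, 12, 10, 16, 18]
  [-6, -2, -4, -1, 4]
Key observation: the optimum is the walk 2->4->2->4->2, with weight 8 + 0 + 8 + 0 = 16.
Optimal value attained by: walk 2->4->2->4->2.
Answer: (C^⊗4)[2][2] = 16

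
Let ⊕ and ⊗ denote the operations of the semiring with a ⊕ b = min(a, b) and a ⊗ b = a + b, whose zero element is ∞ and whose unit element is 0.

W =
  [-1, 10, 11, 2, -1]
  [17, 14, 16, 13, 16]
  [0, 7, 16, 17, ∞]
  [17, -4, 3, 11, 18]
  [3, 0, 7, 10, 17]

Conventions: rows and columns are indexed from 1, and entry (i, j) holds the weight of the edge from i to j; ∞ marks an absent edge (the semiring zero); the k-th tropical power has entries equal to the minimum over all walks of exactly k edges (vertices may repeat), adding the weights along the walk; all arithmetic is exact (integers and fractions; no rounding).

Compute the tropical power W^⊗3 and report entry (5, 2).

W^⊗2:
  [-2, -2, 5, 1, -2]
  [16, 9, 16, 19, 16]
  [-1, 10, 11, 2, -1]
  [3, 7, 12, 9, 12]
  [2, 6, 13, 5, 2]
W^⊗3:
  [-3, -3, 4, 0, -3]
  [15, 15, 22, 18, 15]
  [-2, -2, 5, 1, -2]
  [2, 5, 12, 5, 2]
  [1, 1, 8, 4, 1]
Key observation: the optimum is the walk 5->1->4->2, with weight 3 + 2 + (-4) = 1.
Optimal value attained by: walk 5->1->4->2.
Answer: (W^⊗3)[5][2] = 1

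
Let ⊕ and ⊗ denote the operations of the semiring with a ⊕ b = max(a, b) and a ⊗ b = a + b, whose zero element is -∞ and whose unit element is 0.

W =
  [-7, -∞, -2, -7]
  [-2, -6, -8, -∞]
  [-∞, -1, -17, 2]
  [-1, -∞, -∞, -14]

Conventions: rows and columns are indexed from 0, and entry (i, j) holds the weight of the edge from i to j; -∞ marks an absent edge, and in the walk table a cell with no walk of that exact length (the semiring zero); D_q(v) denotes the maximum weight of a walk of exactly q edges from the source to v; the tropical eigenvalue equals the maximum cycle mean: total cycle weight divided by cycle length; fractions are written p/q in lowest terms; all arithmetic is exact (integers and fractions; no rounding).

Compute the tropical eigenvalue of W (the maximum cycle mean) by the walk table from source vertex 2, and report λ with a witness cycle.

q=0: [-∞, -∞, 0, -∞]
q=1: [-∞, -1, -17, 2]
q=2: [1, -7, -9, -12]
q=3: [-6, -10, -1, -6]
q=4: [-7, -2, -8, 1]
Optimal cycle mean attained by: cycle 0->2->3->0, total (-2) + 2 + (-1), length 3.
Answer: λ = -1/3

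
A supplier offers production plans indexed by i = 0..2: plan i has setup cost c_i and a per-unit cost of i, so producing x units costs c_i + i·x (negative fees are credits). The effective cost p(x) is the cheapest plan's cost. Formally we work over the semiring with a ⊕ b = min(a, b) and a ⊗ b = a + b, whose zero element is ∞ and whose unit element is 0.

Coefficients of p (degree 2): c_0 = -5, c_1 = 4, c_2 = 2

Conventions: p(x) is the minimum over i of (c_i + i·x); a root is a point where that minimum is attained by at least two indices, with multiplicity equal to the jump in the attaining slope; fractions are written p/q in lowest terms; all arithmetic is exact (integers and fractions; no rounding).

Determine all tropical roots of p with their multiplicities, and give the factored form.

hull edge (i=0, c=-5) to (i=2, c=2): slope 7/2, span 2
Factored form: p(x) = 2 ⊗ (x ⊕ (-7/2)) ⊗ (x ⊕ (-7/2))
Answer: roots = -7/2 (mult 2)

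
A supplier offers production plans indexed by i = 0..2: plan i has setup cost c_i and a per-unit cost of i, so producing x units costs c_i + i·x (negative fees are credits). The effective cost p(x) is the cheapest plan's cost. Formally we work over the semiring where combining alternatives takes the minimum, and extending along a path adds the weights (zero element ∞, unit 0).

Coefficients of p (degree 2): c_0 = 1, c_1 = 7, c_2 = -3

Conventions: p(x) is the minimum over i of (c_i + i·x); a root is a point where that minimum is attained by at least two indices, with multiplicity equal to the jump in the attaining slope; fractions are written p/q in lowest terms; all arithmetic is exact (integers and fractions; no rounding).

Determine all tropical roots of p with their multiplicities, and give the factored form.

hull edge (i=0, c=1) to (i=2, c=-3): slope -2, span 2
Factored form: p(x) = -3 ⊗ (x ⊕ 2) ⊗ (x ⊕ 2)
Answer: roots = 2 (mult 2)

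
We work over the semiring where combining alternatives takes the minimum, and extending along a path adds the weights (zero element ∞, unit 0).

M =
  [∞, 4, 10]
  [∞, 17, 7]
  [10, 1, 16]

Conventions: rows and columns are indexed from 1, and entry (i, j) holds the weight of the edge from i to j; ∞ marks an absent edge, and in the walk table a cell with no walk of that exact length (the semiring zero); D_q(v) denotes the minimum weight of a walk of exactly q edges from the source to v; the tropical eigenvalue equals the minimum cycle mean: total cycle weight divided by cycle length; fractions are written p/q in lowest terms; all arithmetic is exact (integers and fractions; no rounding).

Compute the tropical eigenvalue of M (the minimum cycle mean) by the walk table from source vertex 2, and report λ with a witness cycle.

q=0: [∞, 0, ∞]
q=1: [∞, 17, 7]
q=2: [17, 8, 23]
q=3: [33, 21, 15]
Optimal cycle mean attained by: cycle 2->3->2, total 7 + 1, length 2.
Answer: λ = 4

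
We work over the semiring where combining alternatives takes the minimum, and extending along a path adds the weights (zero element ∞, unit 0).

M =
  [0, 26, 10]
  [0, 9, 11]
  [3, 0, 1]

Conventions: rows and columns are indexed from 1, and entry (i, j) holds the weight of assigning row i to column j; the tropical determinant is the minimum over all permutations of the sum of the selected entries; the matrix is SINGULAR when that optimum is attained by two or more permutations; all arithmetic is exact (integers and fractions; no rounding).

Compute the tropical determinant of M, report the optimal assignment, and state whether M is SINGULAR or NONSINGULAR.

σ = (1, 2, 3): 0 + 9 + 1 = 10
σ = (1, 3, 2): 0 + 11 + 0 = 11
σ = (2, 1, 3): 26 + 0 + 1 = 27
σ = (2, 3, 1): 26 + 11 + 3 = 40
σ = (3, 1, 2): 10 + 0 + 0 = 10
σ = (3, 2, 1): 10 + 9 + 3 = 22
Optimal value attained by: σ = (1, 2, 3).
Answer: det⊕(M) = 10; verdict: SINGULAR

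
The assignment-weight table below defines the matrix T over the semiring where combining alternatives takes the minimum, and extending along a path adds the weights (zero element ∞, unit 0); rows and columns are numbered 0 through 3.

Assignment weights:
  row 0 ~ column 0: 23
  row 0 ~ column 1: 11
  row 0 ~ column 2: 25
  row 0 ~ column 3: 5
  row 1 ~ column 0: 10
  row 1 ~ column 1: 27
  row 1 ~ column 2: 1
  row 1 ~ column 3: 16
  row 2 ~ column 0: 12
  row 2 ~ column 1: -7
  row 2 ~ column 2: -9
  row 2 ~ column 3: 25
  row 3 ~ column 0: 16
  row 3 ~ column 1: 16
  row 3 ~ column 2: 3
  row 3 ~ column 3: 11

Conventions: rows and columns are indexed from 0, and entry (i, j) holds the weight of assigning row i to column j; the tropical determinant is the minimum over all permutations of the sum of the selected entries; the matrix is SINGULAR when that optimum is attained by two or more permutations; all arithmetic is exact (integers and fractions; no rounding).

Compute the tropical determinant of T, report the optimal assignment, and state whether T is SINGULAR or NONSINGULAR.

σ = (0, 1, 2, 3): 23 + 27 + (-9) + 11 = 52
σ = (0, 1, 3, 2): 23 + 27 + 25 + 3 = 78
σ = (0, 2, 1, 3): 23 + 1 + (-7) + 11 = 28
σ = (0, 2, 3, 1): 23 + 1 + 25 + 16 = 65
σ = (0, 3, 1, 2): 23 + 16 + (-7) + 3 = 35
σ = (0, 3, 2, 1): 23 + 16 + (-9) + 16 = 46
σ = (1, 0, 2, 3): 11 + 10 + (-9) + 11 = 23
σ = (1, 0, 3, 2): 11 + 10 + 25 + 3 = 49
σ = (1, 2, 0, 3): 11 + 1 + 12 + 11 = 35
σ = (1, 2, 3, 0): 11 + 1 + 25 + 16 = 53
σ = (1, 3, 0, 2): 11 + 16 + 12 + 3 = 42
σ = (1, 3, 2, 0): 11 + 16 + (-9) + 16 = 34
σ = (2, 0, 1, 3): 25 + 10 + (-7) + 11 = 39
σ = (2, 0, 3, 1): 25 + 10 + 25 + 16 = 76
σ = (2, 1, 0, 3): 25 + 27 + 12 + 11 = 75
σ = (2, 1, 3, 0): 25 + 27 + 25 + 16 = 93
σ = (2, 3, 0, 1): 25 + 16 + 12 + 16 = 69
σ = (2, 3, 1, 0): 25 + 16 + (-7) + 16 = 50
σ = (3, 0, 1, 2): 5 + 10 + (-7) + 3 = 11
σ = (3, 0, 2, 1): 5 + 10 + (-9) + 16 = 22
σ = (3, 1, 0, 2): 5 + 27 + 12 + 3 = 47
σ = (3, 1, 2, 0): 5 + 27 + (-9) + 16 = 39
σ = (3, 2, 0, 1): 5 + 1 + 12 + 16 = 34
σ = (3, 2, 1, 0): 5 + 1 + (-7) + 16 = 15
Optimal value attained by: σ = (3, 0, 1, 2).
Answer: det⊕(T) = 11; verdict: NONSINGULAR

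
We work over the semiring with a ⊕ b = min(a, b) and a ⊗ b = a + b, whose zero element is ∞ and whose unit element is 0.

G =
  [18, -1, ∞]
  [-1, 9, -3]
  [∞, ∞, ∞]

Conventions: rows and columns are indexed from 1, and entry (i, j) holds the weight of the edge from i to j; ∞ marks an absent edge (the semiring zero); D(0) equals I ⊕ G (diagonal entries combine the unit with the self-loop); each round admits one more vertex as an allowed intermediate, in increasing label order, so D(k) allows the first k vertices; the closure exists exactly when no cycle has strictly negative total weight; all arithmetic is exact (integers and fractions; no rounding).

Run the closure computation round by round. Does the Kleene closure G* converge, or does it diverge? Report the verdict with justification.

D(0):
  [0, -1, ∞]
  [-1, 0, -3]
  [∞, ∞, 0]
Detection: at round 1, diagonal entry (2, 2) turns strictly negative.
Key observation: the cycle 2->1->2 has total weight (-1) + (-1), which is strictly negative.
Answer: DIVERGES — negative cycle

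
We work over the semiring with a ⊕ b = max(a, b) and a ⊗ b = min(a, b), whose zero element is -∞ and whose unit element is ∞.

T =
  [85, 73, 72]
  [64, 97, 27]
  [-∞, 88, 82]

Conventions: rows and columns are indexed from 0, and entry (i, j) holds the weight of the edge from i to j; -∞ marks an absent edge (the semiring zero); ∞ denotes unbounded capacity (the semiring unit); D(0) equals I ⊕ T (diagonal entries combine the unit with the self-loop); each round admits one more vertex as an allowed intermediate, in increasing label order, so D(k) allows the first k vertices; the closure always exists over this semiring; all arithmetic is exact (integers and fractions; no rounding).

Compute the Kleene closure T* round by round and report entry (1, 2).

D(0):
  [∞, 73, 72]
  [64, ∞, 27]
  [-∞, 88, ∞]
D(1):
  [∞, 73, 72]
  [64, ∞, 64]
  [-∞, 88, ∞]
D(2):
  [∞, 73, 72]
  [64, ∞, 64]
  [64, 88, ∞]
D(3):
  [∞, 73, 72]
  [64, ∞, 64]
  [64, 88, ∞]
Answer: T*[1][2] = 64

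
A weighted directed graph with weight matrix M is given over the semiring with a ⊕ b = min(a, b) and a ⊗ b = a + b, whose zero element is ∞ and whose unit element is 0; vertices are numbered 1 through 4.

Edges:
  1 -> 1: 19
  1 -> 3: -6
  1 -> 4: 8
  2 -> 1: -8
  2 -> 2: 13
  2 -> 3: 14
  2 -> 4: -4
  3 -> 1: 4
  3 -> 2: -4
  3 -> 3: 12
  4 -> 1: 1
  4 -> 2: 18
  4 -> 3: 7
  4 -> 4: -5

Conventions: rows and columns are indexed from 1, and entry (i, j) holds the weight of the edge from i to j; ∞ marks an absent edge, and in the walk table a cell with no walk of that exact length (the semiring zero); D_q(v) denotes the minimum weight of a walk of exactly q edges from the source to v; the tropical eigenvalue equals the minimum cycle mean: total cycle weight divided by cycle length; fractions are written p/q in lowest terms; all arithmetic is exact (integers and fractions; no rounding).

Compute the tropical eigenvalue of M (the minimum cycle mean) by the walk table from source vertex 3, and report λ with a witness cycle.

q=0: [∞, ∞, 0, ∞]
q=1: [4, -4, 12, ∞]
q=2: [-12, 8, -2, -8]
q=3: [-7, -6, -18, -13]
q=4: [-14, -22, -13, -18]
Optimal cycle mean attained by: cycle 1->3->2->1, total (-6) + (-4) + (-8), length 3.
Answer: λ = -6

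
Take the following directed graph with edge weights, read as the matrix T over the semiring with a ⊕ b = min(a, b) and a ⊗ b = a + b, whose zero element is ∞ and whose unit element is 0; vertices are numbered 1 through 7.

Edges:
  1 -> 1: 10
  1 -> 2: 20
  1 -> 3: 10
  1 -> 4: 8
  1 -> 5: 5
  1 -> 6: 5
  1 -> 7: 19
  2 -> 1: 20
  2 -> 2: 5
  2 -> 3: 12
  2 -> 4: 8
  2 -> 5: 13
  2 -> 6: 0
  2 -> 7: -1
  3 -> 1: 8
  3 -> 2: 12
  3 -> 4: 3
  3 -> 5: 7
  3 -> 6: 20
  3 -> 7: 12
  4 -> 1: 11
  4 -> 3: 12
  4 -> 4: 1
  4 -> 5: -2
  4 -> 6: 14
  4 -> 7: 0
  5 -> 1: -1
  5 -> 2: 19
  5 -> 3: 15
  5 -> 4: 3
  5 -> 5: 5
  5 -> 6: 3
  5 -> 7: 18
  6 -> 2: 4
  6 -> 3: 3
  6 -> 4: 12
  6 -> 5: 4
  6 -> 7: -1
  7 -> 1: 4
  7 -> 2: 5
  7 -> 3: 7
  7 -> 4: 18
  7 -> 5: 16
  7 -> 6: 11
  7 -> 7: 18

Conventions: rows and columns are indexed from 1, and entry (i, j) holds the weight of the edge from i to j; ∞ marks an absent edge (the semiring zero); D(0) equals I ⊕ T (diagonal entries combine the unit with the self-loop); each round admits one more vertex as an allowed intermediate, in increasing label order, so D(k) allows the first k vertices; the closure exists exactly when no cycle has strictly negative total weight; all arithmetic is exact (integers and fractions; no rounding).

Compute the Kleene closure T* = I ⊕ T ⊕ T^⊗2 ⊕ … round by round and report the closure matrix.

D(0):
  [0, 20, 10, 8, 5, 5, 19]
  [20, 0, 12, 8, 13, 0, -1]
  [8, 12, 0, 3, 7, 20, 12]
  [11, ∞, 12, 0, -2, 14, 0]
  [-1, 19, 15, 3, 0, 3, 18]
  [∞, 4, 3, 12, 4, 0, -1]
  [4, 5, 7, 18, 16, 11, 0]
D(1):
  [0, 20, 10, 8, 5, 5, 19]
  [20, 0, 12, 8, 13, 0, -1]
  [8, 12, 0, 3, 7, 13, 12]
  [11, 31, 12, 0, -2, 14, 0]
  [-1, 19, 9, 3, 0, 3, 18]
  [∞, 4, 3, 12, 4, 0, -1]
  [4, 5, 7, 12, 9, 9, 0]
D(2):
  [0, 20, 10, 8, 5, 5, 19]
  [20, 0, 12, 8, 13, 0, -1]
  [8, 12, 0, 3, 7, 12, 11]
  [11, 31, 12, 0, -2, 14, 0]
  [-1, 19, 9, 3, 0, 3, 18]
  [24, 4, 3, 12, 4, 0, -1]
  [4, 5, 7, 12, 9, 5, 0]
D(3):
  [0, 20, 10, 8, 5, 5, 19]
  [20, 0, 12, 8, 13, 0, -1]
  [8, 12, 0, 3, 7, 12, 11]
  [11, 24, 12, 0, -2, 14, 0]
  [-1, 19, 9, 3, 0, 3, 18]
  [11, 4, 3, 6, 4, 0, -1]
  [4, 5, 7, 10, 9, 5, 0]
D(4):
  [0, 20, 10, 8, 5, 5, 8]
  [19, 0, 12, 8, 6, 0, -1]
  [8, 12, 0, 3, 1, 12, 3]
  [11, 24, 12, 0, -2, 14, 0]
  [-1, 19, 9, 3, 0, 3, 3]
  [11, 4, 3, 6, 4, 0, -1]
  [4, 5, 7, 10, 8, 5, 0]
D(5):
  [0, 20, 10, 8, 5, 5, 8]
  [5, 0, 12, 8, 6, 0, -1]
  [0, 12, 0, 3, 1, 4, 3]
  [-3, 17, 7, 0, -2, 1, 0]
  [-1, 19, 9, 3, 0, 3, 3]
  [3, 4, 3, 6, 4, 0, -1]
  [4, 5, 7, 10, 8, 5, 0]
D(6):
  [0, 9, 8, 8, 5, 5, 4]
  [3, 0, 3, 6, 4, 0, -1]
  [0, 8, 0, 3, 1, 4, 3]
  [-3, 5, 4, 0, -2, 1, 0]
  [-1, 7, 6, 3, 0, 3, 2]
  [3, 4, 3, 6, 4, 0, -1]
  [4, 5, 7, 10, 8, 5, 0]
D(7):
  [0, 9, 8, 8, 5, 5, 4]
  [3, 0, 3, 6, 4, 0, -1]
  [0, 8, 0, 3, 1, 4, 3]
  [-3, 5, 4, 0, -2, 1, 0]
  [-1, 7, 6, 3, 0, 3, 2]
  [3, 4, 3, 6, 4, 0, -1]
  [4, 5, 7, 10, 8, 5, 0]
Answer: T* = [[0, 9, 8, 8, 5, 5, 4], [3, 0, 3, 6, 4, 0, -1], [0, 8, 0, 3, 1, 4, 3], [-3, 5, 4, 0, -2, 1, 0], [-1, 7, 6, 3, 0, 3, 2], [3, 4, 3, 6, 4, 0, -1], [4, 5, 7, 10, 8, 5, 0]]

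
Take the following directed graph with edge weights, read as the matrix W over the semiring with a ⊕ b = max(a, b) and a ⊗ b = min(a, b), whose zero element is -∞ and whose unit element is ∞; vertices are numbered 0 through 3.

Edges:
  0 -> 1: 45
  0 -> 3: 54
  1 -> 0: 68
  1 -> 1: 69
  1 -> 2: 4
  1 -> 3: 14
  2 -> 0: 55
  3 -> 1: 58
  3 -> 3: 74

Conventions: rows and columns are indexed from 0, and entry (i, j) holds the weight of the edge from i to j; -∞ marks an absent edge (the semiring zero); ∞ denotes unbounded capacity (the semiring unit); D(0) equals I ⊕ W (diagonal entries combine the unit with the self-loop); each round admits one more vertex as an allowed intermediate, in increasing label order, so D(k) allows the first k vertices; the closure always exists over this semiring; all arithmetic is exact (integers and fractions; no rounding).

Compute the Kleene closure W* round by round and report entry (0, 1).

D(0):
  [∞, 45, -∞, 54]
  [68, ∞, 4, 14]
  [55, -∞, ∞, -∞]
  [-∞, 58, -∞, ∞]
D(1):
  [∞, 45, -∞, 54]
  [68, ∞, 4, 54]
  [55, 45, ∞, 54]
  [-∞, 58, -∞, ∞]
D(2):
  [∞, 45, 4, 54]
  [68, ∞, 4, 54]
  [55, 45, ∞, 54]
  [58, 58, 4, ∞]
D(3):
  [∞, 45, 4, 54]
  [68, ∞, 4, 54]
  [55, 45, ∞, 54]
  [58, 58, 4, ∞]
D(4):
  [∞, 54, 4, 54]
  [68, ∞, 4, 54]
  [55, 54, ∞, 54]
  [58, 58, 4, ∞]
Answer: W*[0][1] = 54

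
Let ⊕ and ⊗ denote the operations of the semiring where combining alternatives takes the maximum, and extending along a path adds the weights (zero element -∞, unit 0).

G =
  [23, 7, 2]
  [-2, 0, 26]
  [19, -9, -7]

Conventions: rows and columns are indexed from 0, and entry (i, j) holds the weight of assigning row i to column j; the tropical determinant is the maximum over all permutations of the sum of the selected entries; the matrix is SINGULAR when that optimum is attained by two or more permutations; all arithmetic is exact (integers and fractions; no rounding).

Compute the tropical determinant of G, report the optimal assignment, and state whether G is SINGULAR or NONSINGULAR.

σ = (0, 1, 2): 23 + 0 + (-7) = 16
σ = (0, 2, 1): 23 + 26 + (-9) = 40
σ = (1, 0, 2): 7 + (-2) + (-7) = -2
σ = (1, 2, 0): 7 + 26 + 19 = 52
σ = (2, 0, 1): 2 + (-2) + (-9) = -9
σ = (2, 1, 0): 2 + 0 + 19 = 21
Optimal value attained by: σ = (1, 2, 0).
Answer: det⊕(G) = 52; verdict: NONSINGULAR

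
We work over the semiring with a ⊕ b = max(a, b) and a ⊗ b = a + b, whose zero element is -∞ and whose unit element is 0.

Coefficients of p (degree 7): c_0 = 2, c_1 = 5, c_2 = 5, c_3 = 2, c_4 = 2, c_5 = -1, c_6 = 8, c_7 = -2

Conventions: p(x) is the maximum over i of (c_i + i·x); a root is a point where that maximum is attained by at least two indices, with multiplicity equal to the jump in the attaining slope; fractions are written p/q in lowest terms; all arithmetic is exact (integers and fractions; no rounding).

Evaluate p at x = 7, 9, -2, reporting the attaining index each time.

p(7) = max(2+0·7=2, 5+1·7=12, 5+2·7=19, 2+3·7=23, 2+4·7=30, -1+5·7=34, 8+6·7=50, -2+7·7=47) = 50 (attained by i=6)
p(9) = max(2+0·9=2, 5+1·9=14, 5+2·9=23, 2+3·9=29, 2+4·9=38, -1+5·9=44, 8+6·9=62, -2+7·9=61) = 62 (attained by i=6)
p(-2) = max(2+0·(-2)=2, 5+1·(-2)=3, 5+2·(-2)=1, 2+3·(-2)=-4, 2+4·(-2)=-6, -1+5·(-2)=-11, 8+6·(-2)=-4, -2+7·(-2)=-16) = 3 (attained by i=1)
Answer: p(7) = 50; p(9) = 62; p(-2) = 3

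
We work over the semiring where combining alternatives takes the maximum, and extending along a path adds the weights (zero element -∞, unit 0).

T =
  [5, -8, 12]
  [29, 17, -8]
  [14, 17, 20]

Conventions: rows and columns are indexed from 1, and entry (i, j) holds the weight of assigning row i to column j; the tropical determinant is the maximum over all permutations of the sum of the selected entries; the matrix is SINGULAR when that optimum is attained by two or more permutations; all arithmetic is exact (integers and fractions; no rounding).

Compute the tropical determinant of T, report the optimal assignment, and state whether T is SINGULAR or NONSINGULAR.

σ = (1, 2, 3): 5 + 17 + 20 = 42
σ = (1, 3, 2): 5 + (-8) + 17 = 14
σ = (2, 1, 3): (-8) + 29 + 20 = 41
σ = (2, 3, 1): (-8) + (-8) + 14 = -2
σ = (3, 1, 2): 12 + 29 + 17 = 58
σ = (3, 2, 1): 12 + 17 + 14 = 43
Optimal value attained by: σ = (3, 1, 2).
Answer: det⊕(T) = 58; verdict: NONSINGULAR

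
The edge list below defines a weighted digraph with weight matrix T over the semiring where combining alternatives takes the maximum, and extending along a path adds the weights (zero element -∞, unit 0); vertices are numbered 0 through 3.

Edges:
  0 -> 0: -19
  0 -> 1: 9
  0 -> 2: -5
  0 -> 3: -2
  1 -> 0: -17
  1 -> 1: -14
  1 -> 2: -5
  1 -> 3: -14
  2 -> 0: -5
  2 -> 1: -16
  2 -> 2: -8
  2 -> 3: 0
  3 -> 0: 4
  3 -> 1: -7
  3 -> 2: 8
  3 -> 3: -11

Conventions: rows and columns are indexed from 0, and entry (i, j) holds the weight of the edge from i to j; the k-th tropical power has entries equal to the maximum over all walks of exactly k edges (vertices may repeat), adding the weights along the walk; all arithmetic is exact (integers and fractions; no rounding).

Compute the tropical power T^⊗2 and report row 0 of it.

T^⊗2:
  [2, -5, 6, -5]
  [-10, -8, -6, -5]
  [4, 4, 8, -7]
  [3, 13, 0, 8]
Answer: row 0 of T^⊗2 = [2, -5, 6, -5]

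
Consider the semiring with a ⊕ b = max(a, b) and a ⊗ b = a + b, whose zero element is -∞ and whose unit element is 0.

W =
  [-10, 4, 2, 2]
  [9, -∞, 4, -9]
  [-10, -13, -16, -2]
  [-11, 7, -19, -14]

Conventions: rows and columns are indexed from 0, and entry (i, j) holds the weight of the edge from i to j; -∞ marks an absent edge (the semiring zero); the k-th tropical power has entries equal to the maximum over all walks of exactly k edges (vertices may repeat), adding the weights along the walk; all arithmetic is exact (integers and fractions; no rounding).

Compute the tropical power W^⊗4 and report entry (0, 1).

W^⊗2:
  [13, 9, 8, 0]
  [-1, 13, 11, 11]
  [-4, 5, -8, -8]
  [16, -7, 11, -2]
W^⊗3:
  [18, 17, 15, 15]
  [22, 18, 17, 9]
  [14, 0, 9, -2]
  [6, 20, 18, 18]
W^⊗4:
  [26, 22, 21, 20]
  [27, 26, 24, 24]
  [9, 18, 16, 16]
  [29, 25, 24, 16]
Key observation: the optimum is the walk 0->1->0->3->1, with weight 4 + 9 + 2 + 7 = 22.
Optimal value attained by: walk 0->1->0->3->1.
Answer: (W^⊗4)[0][1] = 22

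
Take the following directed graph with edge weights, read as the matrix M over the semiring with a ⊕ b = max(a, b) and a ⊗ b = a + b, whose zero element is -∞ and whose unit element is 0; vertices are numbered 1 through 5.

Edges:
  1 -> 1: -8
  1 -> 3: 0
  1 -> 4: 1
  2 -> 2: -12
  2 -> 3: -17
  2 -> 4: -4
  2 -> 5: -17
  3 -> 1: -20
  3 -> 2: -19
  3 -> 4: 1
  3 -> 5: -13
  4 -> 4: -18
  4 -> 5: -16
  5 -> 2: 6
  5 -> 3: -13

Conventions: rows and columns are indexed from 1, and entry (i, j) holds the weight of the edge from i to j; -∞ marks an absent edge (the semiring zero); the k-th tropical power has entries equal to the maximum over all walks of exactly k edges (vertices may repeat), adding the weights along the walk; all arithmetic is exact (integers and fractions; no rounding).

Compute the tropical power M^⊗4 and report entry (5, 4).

M^⊗2:
  [-16, -19, -8, 1, -13]
  [-37, -11, -29, -16, -20]
  [-28, -7, -20, -17, -15]
  [-∞, -10, -29, -36, -34]
  [-33, -6, -11, 2, -11]
M^⊗3:
  [-24, -7, -16, -7, -15]
  [-45, -14, -28, -15, -28]
  [-36, -9, -24, -11, -24]
  [-49, -22, -27, -14, -27]
  [-31, -5, -23, -10, -14]
M^⊗4:
  [-32, -9, -24, -11, -23]
  [-48, -22, -31, -18, -31]
  [-44, -18, -26, -13, -26]
  [-47, -21, -39, -26, -30]
  [-39, -8, -22, -9, -22]
Key observation: the optimum is the walk 5->2->5->2->4, with weight 6 + (-17) + 6 + (-4) = -9.
Optimal value attained by: walk 5->2->5->2->4.
Answer: (M^⊗4)[5][4] = -9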